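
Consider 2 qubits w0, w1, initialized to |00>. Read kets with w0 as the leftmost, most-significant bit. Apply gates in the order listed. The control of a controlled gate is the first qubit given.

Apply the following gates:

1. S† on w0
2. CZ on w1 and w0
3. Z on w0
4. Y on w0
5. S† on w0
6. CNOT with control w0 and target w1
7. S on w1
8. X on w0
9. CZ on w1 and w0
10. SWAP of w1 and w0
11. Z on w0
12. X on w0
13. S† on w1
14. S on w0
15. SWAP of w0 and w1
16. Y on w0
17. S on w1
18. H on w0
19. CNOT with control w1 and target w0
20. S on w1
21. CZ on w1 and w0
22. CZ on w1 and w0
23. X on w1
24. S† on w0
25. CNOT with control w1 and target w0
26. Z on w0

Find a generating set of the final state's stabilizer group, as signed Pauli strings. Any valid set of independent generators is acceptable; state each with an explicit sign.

The stabilizer group can be generated by +YI, -IZ, among other valid generating sets.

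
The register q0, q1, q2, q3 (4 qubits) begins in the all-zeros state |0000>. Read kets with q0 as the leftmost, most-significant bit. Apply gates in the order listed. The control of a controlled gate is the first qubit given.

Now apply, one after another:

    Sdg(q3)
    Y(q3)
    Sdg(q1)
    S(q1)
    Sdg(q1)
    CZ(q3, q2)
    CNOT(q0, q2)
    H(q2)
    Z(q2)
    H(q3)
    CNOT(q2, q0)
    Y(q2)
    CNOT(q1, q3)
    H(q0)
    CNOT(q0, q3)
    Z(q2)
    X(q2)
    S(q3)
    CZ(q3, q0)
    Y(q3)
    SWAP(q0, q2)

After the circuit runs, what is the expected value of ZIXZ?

The observable ZIXZ averages to 1. Key observation: steps 4-5 multiply out to the identity, so the circuit reduces to the remaining gates.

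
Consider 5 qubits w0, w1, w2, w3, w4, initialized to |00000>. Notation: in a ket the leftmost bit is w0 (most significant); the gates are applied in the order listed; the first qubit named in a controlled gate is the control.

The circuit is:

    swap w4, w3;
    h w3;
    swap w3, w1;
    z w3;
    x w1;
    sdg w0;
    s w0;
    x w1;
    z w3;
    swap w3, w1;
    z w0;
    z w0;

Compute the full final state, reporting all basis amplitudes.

The final amplitudes are sqrt(2)/2 on |00000>, sqrt(2)/2 on |00010>, and 0 on every other basis state. Key observation: steps 3-10 multiply out to the identity, so the circuit reduces to the remaining gates.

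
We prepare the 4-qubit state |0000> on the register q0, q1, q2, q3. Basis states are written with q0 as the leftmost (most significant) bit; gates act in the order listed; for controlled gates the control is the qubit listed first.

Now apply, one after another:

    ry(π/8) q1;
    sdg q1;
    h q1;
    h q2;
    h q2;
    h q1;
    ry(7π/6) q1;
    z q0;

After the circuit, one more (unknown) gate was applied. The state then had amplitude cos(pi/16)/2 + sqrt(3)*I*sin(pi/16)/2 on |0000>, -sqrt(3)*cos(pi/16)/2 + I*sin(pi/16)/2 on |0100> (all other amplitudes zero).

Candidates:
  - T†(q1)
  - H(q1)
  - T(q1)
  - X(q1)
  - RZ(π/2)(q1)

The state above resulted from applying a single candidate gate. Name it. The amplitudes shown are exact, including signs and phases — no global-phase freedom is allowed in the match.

It was H(q1) that produced the state shown. Key observation: the block from step 3 through step 6 cancels to the identity and can be dropped.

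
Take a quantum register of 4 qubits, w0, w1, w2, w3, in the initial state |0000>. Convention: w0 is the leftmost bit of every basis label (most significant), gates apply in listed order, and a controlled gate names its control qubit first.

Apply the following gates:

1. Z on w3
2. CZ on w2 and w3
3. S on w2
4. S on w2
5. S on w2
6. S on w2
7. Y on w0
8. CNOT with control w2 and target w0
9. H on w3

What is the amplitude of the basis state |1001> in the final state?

The final state's coefficient on |1001> equals sqrt(2)*I/2. Key observation: the block from step 3 through step 6 cancels to the identity and can be dropped.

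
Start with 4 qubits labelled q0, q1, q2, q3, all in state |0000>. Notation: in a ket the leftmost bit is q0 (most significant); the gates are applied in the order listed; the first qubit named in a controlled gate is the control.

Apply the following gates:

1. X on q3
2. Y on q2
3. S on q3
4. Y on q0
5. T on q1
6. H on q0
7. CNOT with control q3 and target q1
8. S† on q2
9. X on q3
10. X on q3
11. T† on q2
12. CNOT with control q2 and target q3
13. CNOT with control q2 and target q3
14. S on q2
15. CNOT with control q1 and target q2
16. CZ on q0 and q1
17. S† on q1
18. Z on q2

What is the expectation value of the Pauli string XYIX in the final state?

The observable XYIX averages to 0. Key observation: steps 12-13 multiply out to the identity, so the circuit reduces to the remaining gates.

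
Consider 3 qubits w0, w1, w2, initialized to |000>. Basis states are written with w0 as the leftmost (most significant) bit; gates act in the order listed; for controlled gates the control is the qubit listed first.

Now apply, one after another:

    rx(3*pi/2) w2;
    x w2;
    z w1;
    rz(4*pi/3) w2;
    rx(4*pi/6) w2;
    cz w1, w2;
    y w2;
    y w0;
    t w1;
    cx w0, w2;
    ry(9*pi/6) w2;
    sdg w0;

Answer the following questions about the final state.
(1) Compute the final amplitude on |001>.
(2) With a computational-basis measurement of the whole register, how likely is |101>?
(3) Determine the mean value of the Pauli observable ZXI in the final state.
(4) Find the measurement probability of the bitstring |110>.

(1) |001> carries amplitude 0 in the final state.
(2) A full measurement returns |101> with probability 1/2 - sqrt(3)/4.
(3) In the final state, ZXI has expectation 0.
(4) The probability of measuring |110> is 0.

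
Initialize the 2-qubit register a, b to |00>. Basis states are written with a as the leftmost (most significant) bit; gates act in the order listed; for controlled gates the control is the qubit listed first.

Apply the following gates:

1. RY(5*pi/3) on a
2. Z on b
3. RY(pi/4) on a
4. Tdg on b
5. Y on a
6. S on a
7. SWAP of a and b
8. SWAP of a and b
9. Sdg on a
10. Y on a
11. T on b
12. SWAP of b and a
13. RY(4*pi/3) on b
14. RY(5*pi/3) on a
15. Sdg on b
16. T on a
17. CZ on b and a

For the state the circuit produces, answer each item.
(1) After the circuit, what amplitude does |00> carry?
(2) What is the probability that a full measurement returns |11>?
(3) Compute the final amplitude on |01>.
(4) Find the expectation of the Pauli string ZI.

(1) The amplitude on |00> is -sqrt(6 - 3*sqrt(2))/4. Key observation: gates 4-11 undo each other exactly, leaving only the rest of the circuit to track.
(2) The probability of measuring |11> is sqrt(2)/16 + 1/8.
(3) The final state's coefficient on |01> equals -I*sqrt(3*sqrt(2) + 6)/4.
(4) In the final state, ZI has expectation 1/2.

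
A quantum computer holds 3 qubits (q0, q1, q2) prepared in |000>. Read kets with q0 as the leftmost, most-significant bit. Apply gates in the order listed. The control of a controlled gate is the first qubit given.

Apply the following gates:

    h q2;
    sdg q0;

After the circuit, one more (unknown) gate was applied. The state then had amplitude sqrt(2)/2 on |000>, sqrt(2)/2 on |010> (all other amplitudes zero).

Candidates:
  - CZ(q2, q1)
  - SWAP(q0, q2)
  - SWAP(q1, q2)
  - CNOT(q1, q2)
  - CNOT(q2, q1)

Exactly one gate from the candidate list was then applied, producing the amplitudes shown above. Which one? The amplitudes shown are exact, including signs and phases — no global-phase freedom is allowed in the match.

It was SWAP(q1, q2) that produced the state shown.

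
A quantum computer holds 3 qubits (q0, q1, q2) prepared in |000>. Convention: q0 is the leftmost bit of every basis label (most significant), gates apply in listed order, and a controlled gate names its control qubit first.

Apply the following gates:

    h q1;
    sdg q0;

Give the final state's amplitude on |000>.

|000> carries amplitude sqrt(2)/2 in the final state.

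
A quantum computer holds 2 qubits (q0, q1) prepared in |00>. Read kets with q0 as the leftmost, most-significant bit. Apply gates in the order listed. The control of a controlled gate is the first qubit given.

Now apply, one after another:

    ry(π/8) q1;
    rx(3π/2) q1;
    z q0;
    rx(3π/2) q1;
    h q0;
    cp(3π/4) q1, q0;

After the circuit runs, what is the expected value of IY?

The observable IY averages to sqrt(4 - 2*sqrt(2))/8.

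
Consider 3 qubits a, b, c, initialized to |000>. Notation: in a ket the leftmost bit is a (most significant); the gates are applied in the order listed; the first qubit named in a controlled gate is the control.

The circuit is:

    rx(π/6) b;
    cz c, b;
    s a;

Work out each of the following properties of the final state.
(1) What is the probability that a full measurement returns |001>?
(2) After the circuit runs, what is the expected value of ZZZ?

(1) A full measurement returns |001> with probability 0.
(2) The expectation value of ZZZ is sqrt(3)/2.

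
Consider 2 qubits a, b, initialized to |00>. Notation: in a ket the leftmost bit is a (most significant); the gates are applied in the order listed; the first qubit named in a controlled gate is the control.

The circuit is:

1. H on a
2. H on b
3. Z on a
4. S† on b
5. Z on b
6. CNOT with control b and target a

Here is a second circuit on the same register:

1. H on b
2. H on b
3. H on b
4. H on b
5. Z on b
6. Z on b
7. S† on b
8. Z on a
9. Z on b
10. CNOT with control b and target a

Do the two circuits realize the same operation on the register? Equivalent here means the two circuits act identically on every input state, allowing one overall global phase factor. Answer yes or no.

No — the two circuits implement different unitaries, even allowing a global phase.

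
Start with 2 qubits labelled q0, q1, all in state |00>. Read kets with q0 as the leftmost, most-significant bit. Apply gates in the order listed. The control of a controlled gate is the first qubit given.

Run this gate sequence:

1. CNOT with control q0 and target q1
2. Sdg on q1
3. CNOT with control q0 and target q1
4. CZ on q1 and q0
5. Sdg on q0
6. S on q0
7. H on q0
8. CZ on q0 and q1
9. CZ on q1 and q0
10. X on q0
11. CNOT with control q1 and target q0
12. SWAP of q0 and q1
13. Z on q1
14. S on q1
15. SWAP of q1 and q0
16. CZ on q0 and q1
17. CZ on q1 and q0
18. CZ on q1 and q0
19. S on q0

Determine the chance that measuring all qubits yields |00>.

A full measurement returns |00> with probability 1/2. Key observation: gates 17-18 undo each other exactly, leaving only the rest of the circuit to track.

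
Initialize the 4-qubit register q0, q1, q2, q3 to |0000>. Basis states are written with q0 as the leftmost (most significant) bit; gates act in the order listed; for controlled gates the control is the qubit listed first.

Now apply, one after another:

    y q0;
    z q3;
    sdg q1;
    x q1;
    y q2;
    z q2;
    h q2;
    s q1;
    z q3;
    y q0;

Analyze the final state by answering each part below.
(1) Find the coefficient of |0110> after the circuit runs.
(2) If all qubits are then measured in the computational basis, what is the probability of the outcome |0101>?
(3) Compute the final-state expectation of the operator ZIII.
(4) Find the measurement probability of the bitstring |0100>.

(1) The final state's coefficient on |0110> equals -sqrt(2)/2.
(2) A full measurement returns |0101> with probability 0.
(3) The observable ZIII averages to 1.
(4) A full measurement returns |0100> with probability 1/2.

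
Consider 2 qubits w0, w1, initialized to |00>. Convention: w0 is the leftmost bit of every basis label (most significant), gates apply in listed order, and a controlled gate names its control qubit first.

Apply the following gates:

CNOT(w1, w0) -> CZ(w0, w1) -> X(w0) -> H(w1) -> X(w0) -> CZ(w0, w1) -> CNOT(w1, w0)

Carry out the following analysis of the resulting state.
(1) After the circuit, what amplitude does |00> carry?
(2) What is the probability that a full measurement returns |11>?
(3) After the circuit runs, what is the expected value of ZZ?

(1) The final state's coefficient on |00> equals sqrt(2)/2.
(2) Outcome |11> occurs with probability 1/2.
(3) The expectation value of ZZ is 1.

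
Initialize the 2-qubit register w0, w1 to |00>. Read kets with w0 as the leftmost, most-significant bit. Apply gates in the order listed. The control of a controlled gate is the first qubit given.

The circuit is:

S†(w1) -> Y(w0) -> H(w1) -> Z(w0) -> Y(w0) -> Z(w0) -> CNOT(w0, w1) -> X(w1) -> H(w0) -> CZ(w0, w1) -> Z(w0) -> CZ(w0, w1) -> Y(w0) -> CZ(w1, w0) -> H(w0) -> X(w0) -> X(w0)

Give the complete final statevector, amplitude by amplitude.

After the circuit, the state carries amplitude -sqrt(2)*I/2 on |00>, 0 on |01>, 0 on |10>, -sqrt(2)*I/2 on |11>.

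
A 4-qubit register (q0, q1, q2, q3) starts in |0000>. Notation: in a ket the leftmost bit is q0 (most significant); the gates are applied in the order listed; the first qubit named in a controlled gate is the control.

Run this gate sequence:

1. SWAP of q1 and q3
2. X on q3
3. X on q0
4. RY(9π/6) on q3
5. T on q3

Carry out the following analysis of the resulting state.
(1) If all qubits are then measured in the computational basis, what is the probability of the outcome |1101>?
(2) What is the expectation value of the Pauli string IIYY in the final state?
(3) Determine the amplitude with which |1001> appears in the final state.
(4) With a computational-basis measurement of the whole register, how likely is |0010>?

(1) A full measurement returns |1101> with probability 0.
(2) The expectation value of IIYY is 0.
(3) The amplitude on |1001> is -sqrt(2)*exp(I*pi/4)/2.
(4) Outcome |0010> occurs with probability 0.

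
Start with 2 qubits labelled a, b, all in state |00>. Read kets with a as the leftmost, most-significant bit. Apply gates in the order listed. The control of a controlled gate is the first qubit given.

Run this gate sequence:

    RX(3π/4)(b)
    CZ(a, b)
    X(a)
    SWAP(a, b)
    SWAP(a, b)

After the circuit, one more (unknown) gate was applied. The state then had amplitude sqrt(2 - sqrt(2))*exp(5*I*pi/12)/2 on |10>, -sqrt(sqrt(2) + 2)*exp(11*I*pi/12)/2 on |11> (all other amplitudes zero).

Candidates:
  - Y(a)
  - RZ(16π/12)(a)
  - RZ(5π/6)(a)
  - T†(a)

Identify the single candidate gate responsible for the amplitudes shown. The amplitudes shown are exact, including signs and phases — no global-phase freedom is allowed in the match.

The unique candidate consistent with the amplitudes is RZ(5π/6)(a). Key observation: gates 4-5 undo each other exactly, leaving only the rest of the circuit to track.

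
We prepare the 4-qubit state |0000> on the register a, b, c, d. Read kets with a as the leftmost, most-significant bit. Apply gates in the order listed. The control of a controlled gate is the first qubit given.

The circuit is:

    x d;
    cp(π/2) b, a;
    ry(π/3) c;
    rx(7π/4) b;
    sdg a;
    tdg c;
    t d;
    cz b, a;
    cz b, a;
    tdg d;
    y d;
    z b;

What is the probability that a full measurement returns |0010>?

Outcome |0010> occurs with probability sqrt(2)/16 + 1/8. Key observation: gates 8-9 undo each other exactly, leaving only the rest of the circuit to track.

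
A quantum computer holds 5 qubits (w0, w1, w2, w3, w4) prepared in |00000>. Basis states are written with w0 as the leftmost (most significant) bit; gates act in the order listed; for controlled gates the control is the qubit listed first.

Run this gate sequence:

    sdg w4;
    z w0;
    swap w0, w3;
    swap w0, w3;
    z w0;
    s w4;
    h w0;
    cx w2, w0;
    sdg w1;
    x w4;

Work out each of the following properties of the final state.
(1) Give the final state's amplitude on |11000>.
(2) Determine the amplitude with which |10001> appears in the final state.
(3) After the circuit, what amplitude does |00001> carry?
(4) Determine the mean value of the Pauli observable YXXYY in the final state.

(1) The final state's coefficient on |11000> equals 0.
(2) |10001> carries amplitude sqrt(2)/2 in the final state.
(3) The amplitude on |00001> is sqrt(2)/2.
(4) The expectation value of YXXYY is 0.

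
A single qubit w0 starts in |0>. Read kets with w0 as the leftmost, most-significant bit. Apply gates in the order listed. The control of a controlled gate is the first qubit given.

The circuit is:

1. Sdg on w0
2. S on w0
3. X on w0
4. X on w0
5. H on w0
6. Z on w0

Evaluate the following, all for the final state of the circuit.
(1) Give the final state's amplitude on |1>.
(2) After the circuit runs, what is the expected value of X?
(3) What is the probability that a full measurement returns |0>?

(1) The amplitude on |1> is -sqrt(2)/2.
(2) The expectation value of X is -1.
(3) The probability of measuring |0> is 1/2.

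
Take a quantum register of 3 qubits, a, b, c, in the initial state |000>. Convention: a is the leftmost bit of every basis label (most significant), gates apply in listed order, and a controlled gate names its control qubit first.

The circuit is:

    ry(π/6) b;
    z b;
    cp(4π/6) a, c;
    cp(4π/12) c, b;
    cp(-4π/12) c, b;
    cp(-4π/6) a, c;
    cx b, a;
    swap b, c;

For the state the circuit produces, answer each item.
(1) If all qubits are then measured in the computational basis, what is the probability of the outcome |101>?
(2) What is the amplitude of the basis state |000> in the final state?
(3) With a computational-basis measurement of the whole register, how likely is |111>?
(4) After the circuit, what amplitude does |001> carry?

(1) A full measurement returns |101> with probability 1/2 - sqrt(3)/4.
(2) The amplitude on |000> is sqrt(2)/4 + sqrt(6)/4.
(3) The probability of measuring |111> is 0.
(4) The amplitude on |001> is 0.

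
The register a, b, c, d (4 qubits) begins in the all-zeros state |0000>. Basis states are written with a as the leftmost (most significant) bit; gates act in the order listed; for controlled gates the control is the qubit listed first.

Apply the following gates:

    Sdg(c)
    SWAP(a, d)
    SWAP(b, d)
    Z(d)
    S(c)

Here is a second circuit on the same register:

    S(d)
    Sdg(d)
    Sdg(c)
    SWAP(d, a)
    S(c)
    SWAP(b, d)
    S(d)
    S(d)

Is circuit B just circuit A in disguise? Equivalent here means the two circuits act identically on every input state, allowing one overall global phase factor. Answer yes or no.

Yes — the two circuits implement the same unitary up to a global phase.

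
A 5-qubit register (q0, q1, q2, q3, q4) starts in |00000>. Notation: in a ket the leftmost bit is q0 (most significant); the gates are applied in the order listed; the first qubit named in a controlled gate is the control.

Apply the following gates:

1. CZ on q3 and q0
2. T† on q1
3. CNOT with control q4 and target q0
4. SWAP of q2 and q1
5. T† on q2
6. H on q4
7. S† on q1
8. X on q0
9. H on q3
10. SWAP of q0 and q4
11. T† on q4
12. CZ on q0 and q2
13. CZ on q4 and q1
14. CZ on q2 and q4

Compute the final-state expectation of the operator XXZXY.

The observable XXZXY averages to 0.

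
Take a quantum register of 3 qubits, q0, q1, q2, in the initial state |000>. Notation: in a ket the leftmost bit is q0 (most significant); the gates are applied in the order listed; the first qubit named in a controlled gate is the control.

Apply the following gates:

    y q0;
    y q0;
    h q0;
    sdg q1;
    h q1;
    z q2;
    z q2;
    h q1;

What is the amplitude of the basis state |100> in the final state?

The amplitude on |100> is sqrt(2)/2. Key observation: the block from step 5 through step 8 cancels to the identity and can be dropped.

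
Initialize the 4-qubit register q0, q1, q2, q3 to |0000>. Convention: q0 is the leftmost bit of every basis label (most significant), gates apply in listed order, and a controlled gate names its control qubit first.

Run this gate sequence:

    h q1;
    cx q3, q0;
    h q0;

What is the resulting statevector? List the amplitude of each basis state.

The resulting statevector has amplitude 1/2 on |0000>, 1/2 on |0100>, 1/2 on |1000>, 1/2 on |1100>, and 0 on every other basis state.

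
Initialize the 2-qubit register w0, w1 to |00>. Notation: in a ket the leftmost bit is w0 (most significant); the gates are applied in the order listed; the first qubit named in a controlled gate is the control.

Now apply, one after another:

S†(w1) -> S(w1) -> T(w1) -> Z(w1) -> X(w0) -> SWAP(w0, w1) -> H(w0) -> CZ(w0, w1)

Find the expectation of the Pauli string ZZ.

In the final state, ZZ has expectation 0.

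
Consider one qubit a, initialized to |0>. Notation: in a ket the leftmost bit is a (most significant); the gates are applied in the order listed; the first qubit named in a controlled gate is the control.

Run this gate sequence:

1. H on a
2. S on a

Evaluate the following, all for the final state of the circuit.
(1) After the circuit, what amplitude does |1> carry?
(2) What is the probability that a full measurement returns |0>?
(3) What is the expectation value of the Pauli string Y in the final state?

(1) |1> carries amplitude sqrt(2)*I/2 in the final state.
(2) A full measurement returns |0> with probability 1/2.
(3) The observable Y averages to 1.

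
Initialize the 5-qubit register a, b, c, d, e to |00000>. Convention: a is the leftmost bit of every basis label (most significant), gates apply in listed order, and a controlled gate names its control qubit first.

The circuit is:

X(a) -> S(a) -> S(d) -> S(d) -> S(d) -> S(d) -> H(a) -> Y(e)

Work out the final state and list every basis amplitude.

After the circuit, the state carries amplitude -sqrt(2)/2 on |00001>, sqrt(2)/2 on |10001>, and 0 on every other basis state. Key observation: steps 3-6 multiply out to the identity, so the circuit reduces to the remaining gates.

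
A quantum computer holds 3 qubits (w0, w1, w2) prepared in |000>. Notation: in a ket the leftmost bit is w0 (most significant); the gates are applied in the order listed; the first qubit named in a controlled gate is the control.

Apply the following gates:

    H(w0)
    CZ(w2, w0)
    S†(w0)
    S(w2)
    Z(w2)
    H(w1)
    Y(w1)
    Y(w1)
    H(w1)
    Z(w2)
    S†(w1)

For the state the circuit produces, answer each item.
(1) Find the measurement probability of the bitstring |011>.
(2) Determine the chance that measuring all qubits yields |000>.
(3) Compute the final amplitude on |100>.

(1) The probability of measuring |011> is 0. Key observation: steps 5-10 multiply out to the identity, so the circuit reduces to the remaining gates.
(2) Outcome |000> occurs with probability 1/2.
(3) |100> carries amplitude -sqrt(2)*I/2 in the final state.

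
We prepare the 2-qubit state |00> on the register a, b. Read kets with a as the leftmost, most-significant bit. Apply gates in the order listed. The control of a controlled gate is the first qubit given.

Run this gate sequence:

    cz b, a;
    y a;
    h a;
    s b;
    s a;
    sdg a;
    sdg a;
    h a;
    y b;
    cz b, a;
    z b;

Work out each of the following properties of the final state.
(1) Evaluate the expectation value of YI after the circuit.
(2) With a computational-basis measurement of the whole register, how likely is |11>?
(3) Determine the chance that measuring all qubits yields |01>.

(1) The expectation value of YI is 1.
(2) Outcome |11> occurs with probability 1/2.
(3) Outcome |01> occurs with probability 1/2.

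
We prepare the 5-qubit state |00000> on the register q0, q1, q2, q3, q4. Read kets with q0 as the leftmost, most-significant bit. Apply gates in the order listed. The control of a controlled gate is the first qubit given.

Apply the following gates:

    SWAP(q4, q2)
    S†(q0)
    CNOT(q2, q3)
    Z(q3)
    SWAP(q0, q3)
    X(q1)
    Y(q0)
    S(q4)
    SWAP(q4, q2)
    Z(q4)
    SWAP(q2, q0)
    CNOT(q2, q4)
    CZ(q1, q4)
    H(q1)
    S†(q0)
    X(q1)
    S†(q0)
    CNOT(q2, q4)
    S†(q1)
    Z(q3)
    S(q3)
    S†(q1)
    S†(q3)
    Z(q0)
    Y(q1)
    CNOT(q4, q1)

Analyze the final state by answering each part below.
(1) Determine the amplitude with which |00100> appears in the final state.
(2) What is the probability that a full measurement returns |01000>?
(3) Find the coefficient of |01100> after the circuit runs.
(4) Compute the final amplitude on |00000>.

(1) The amplitude on |00100> is sqrt(2)/2.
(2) A full measurement returns |01000> with probability 0.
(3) |01100> carries amplitude -sqrt(2)/2 in the final state.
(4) The final state's coefficient on |00000> equals 0.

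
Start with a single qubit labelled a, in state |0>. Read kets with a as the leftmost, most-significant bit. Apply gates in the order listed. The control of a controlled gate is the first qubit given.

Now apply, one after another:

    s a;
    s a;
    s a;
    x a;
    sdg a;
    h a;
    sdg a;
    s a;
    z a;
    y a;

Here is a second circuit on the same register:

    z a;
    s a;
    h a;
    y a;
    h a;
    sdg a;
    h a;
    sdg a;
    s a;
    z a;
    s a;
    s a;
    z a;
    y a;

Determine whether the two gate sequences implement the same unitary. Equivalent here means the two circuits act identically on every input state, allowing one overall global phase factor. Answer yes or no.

No: there is an input state on which the two circuits produce genuinely different outputs (not merely differing by a phase).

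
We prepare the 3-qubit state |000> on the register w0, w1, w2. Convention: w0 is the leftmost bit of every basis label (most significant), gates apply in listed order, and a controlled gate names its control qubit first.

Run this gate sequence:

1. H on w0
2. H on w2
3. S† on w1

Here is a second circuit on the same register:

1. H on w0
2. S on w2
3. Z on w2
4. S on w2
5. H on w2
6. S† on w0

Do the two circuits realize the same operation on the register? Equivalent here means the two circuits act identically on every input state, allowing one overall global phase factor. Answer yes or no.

No, they are not equivalent — no single phase factor reconciles the two unitaries.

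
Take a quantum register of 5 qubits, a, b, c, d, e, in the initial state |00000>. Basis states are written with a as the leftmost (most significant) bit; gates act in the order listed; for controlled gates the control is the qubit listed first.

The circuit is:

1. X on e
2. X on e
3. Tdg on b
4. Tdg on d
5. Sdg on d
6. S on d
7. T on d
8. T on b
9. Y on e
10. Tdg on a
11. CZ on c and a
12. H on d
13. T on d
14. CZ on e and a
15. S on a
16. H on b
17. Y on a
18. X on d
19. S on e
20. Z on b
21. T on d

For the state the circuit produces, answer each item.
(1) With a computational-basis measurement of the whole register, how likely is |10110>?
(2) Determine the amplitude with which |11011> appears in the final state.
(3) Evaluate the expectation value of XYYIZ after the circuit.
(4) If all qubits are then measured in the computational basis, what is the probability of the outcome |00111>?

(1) Outcome |10110> occurs with probability 0. Key observation: the block from step 3 through step 8 cancels to the identity and can be dropped.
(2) The amplitude on |11011> is exp(3*I*pi/4)/2.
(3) The expectation value of XYYIZ is 0.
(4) Outcome |00111> occurs with probability 0.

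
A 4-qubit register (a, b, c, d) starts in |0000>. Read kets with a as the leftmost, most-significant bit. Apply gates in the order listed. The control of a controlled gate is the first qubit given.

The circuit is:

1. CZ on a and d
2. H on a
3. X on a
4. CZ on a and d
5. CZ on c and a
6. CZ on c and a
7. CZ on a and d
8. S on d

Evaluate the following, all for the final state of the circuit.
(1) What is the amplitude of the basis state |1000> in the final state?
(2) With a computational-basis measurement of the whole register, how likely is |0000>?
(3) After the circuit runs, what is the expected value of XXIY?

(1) The amplitude on |1000> is sqrt(2)/2. Key observation: the block from step 4 through step 7 cancels to the identity and can be dropped.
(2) Outcome |0000> occurs with probability 1/2.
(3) The expectation value of XXIY is 0.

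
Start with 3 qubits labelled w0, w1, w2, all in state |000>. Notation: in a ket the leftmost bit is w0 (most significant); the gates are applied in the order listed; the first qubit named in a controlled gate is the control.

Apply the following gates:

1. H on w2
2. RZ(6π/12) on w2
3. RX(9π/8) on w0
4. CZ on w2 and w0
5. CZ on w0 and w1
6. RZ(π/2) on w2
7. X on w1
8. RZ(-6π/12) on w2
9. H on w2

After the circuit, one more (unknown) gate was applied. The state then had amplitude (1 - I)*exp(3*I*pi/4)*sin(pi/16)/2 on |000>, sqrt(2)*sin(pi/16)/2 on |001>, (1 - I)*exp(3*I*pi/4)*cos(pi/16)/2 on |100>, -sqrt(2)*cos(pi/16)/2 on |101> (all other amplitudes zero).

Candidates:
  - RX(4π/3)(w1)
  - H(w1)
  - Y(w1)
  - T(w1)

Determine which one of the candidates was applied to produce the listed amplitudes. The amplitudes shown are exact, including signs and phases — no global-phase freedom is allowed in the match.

The unique candidate consistent with the amplitudes is Y(w1).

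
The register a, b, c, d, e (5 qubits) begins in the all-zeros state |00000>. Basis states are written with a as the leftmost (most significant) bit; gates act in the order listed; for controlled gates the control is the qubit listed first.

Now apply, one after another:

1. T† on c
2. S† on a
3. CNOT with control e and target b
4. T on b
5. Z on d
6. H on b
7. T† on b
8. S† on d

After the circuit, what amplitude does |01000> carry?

|01000> carries amplitude -sqrt(2)*exp(3*I*pi/4)/2 in the final state.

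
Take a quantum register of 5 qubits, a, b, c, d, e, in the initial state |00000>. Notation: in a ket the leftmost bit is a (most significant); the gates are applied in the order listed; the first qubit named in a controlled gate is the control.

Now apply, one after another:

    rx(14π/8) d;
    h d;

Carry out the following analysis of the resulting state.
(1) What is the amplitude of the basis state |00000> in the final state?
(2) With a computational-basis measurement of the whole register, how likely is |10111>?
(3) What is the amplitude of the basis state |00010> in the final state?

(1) The final state's coefficient on |00000> equals -sqrt(2)*sqrt(sqrt(2) + 2)/4 - sqrt(2)*I*sqrt(2 - sqrt(2))/4.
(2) The probability of measuring |10111> is 0.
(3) The final state's coefficient on |00010> equals -sqrt(2)*sqrt(sqrt(2) + 2)/4 + sqrt(2)*I*sqrt(2 - sqrt(2))/4.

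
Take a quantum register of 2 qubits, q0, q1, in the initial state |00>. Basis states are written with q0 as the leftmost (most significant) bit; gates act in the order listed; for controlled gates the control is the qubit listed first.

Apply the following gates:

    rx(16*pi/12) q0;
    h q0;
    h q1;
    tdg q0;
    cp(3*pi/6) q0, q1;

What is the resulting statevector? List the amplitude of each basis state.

After the circuit, the state carries amplitude -1/4 - sqrt(3)*I/4 on |00>, -1/4 - sqrt(3)*I/4 on |01>, (sqrt(3) + I)*exp(I*pi/4)/4 on |10>, (sqrt(3) + I)*exp(3*I*pi/4)/4 on |11>.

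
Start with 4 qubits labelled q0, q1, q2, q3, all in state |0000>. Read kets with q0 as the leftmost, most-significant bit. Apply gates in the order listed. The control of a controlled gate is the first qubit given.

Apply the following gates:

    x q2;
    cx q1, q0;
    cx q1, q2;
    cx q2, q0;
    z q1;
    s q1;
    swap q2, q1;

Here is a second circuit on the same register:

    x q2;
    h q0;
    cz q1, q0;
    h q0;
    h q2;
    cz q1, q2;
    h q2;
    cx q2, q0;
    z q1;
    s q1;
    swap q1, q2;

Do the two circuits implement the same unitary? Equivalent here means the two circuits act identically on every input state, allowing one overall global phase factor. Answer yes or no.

Yes: on every input state the two circuits agree up to one overall phase factor.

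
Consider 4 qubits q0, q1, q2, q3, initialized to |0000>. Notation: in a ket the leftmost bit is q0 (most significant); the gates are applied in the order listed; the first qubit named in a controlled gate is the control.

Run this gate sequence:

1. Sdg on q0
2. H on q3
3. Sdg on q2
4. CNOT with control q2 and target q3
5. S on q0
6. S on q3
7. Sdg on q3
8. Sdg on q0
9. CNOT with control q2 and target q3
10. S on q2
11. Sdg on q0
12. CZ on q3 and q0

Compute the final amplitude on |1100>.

|1100> carries amplitude 0 in the final state. Key observation: the block from step 3 through step 10 cancels to the identity and can be dropped.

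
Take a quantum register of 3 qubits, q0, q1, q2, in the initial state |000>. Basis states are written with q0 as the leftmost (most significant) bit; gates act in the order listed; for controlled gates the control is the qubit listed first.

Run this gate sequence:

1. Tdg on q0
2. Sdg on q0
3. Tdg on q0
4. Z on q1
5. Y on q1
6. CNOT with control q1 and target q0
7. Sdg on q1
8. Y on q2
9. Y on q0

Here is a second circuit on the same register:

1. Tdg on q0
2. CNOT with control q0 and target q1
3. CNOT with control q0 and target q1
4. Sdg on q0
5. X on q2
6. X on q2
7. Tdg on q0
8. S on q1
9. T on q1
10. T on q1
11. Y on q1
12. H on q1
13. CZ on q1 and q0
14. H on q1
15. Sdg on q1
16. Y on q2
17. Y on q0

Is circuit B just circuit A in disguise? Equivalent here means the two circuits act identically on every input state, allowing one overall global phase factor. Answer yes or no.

No — the two circuits implement different unitaries, even allowing a global phase.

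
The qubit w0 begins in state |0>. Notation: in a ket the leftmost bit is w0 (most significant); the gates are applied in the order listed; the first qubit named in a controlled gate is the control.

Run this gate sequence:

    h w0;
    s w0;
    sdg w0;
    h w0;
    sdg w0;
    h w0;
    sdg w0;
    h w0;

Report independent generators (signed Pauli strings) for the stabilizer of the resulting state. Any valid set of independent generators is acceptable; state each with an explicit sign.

The stabilizer group can be generated by +Y, among other valid generating sets.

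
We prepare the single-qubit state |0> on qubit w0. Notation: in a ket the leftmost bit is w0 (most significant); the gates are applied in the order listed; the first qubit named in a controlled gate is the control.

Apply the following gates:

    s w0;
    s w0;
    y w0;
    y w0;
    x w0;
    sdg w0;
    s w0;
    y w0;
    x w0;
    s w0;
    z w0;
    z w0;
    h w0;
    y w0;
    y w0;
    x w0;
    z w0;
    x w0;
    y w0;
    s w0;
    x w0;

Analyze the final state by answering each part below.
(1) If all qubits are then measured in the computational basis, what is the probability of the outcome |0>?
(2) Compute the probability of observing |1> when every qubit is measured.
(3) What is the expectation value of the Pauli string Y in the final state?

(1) The probability of measuring |0> is 1/2.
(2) A full measurement returns |1> with probability 1/2.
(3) The expectation value of Y is 1.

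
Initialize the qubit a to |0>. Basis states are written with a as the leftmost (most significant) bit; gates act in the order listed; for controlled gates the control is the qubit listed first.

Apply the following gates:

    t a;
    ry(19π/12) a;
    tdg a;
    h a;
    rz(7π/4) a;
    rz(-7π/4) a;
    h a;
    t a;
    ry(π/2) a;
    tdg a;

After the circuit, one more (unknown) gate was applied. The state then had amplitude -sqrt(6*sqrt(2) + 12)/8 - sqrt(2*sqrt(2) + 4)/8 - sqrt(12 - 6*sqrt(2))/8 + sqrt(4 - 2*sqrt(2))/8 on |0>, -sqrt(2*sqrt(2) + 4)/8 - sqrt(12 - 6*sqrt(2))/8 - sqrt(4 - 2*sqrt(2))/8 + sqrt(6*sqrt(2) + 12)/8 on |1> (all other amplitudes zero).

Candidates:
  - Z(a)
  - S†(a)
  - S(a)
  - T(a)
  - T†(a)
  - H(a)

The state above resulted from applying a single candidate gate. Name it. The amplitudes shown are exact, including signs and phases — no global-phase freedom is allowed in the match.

It was T(a) that produced the state shown. Key observation: gates 3-8 undo each other exactly, leaving only the rest of the circuit to track.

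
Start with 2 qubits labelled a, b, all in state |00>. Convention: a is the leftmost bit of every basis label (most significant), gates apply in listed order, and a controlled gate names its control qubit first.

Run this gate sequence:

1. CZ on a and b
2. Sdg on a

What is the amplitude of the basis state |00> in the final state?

The amplitude on |00> is 1.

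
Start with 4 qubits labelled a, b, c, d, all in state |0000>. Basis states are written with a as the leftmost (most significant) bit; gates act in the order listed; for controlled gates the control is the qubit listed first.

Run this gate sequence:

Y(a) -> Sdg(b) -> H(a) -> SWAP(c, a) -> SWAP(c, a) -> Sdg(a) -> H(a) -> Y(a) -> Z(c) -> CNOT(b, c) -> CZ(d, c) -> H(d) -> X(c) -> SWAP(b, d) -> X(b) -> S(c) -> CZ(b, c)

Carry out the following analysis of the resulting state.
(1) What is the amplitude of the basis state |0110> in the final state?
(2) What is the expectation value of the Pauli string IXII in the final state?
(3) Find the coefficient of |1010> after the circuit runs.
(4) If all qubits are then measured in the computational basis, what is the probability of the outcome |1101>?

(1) The final state's coefficient on |0110> equals sqrt(2)*(-1 - I)/4.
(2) In the final state, IXII has expectation -1.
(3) The amplitude on |1010> is sqrt(2)*(1 - I)/4.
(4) A full measurement returns |1101> with probability 0.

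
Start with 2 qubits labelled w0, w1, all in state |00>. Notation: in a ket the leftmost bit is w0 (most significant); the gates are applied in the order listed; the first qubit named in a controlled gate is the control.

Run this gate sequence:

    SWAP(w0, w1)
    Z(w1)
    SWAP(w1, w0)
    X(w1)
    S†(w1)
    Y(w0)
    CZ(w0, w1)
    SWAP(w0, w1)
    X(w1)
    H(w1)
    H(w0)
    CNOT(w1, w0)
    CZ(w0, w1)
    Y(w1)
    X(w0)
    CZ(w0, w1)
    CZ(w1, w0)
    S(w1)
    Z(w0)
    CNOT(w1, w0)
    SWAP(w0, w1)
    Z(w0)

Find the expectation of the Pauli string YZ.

The expectation value of YZ is 1.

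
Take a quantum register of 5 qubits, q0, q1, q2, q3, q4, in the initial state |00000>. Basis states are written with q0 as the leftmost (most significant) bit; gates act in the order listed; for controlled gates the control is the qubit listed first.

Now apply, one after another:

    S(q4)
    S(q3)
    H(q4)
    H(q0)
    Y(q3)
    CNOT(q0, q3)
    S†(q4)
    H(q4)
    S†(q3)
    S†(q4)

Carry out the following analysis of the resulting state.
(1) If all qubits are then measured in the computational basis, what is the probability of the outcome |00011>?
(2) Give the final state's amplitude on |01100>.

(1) Outcome |00011> occurs with probability 1/4.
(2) The final state's coefficient on |01100> equals 0.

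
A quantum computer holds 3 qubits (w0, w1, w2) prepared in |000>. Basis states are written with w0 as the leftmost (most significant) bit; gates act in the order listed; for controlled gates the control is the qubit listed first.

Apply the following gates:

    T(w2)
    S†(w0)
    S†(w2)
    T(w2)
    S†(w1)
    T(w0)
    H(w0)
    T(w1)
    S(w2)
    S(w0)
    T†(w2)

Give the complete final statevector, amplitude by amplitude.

The final amplitudes are sqrt(2)/2 on |000>, sqrt(2)*I/2 on |100>, and 0 on every other basis state.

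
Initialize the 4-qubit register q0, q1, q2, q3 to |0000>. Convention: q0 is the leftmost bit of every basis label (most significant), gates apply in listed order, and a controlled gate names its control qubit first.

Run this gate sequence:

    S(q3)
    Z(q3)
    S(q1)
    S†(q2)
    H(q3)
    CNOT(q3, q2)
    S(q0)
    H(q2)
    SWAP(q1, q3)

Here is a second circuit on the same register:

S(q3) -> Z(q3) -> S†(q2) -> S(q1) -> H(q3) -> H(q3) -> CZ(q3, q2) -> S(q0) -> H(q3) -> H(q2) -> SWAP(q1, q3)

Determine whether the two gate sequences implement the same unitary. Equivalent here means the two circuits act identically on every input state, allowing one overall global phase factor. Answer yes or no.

No — the two circuits implement different unitaries, even allowing a global phase.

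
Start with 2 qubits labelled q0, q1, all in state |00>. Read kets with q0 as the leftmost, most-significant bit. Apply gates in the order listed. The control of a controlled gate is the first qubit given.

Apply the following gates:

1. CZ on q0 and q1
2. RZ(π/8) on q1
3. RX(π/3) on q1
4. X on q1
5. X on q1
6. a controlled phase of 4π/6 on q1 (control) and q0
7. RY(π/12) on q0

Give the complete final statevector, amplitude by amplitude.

The resulting statevector has amplitude 3*sqrt(sqrt(2)/4 + 1/2)*exp(-I*pi/16)/4 + sqrt(3)*sqrt(1/2 - sqrt(2)/4)*exp(-I*pi/16)/4 on |00>, -sqrt(3)*I*sqrt(sqrt(2)/4 + 1/2)*exp(-I*pi/16)/4 - I*sqrt(1/2 - sqrt(2)/4)*exp(-I*pi/16)/4 on |01>, sqrt(3)*sqrt(sqrt(2)/4 + 1/2)*exp(-I*pi/16)/4 - 3*sqrt(1/2 - sqrt(2)/4)*exp(-I*pi/16)/4 on |10>, -I*sqrt(sqrt(2)/4 + 1/2)*exp(-I*pi/16)/4 + sqrt(3)*I*sqrt(1/2 - sqrt(2)/4)*exp(-I*pi/16)/4 on |11>. Key observation: the block from step 4 through step 5 cancels to the identity and can be dropped.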